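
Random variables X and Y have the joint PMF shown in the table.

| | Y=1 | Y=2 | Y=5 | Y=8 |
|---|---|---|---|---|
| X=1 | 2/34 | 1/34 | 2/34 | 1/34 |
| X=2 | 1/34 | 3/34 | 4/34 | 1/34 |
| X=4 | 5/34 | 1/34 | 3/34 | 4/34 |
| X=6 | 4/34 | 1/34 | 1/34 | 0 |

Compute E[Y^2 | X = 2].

59/3

P(X = 2) = 9/34.
Σ Y^2·P over the event = 1·(1/34) + 4·(3/34) + 25·(4/34) + 64·(1/34) = 177/34.
E[Y^2 | X = 2] = (177/34) / (9/34) = 59/3.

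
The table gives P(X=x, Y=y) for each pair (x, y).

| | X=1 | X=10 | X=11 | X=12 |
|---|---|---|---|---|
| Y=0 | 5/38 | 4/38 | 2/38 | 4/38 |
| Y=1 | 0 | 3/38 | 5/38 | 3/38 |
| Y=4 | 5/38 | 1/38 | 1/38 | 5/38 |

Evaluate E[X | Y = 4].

P(Y = 4) = 6/19.
Σ X·P over the event = 1·(5/38) + 10·(1/38) + 11·(1/38) + 12·(5/38) = 43/19.
E[X | Y = 4] = (43/19) / (6/19) = 43/6.

43/6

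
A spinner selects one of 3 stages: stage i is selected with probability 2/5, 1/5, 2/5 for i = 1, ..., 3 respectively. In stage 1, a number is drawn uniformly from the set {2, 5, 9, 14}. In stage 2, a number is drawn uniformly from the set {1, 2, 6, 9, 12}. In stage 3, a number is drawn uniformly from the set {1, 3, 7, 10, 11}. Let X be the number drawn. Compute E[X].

169/25

E[X | stage 1] = (2+5+9+14)/4 = 15/2.
E[X | stage 2] = (1+2+6+9+12)/5 = 6.
E[X | stage 3] = (1+3+7+10+11)/5 = 32/5.
By the law of total expectation,
E[X] = (2/5)·(15/2) + (1/5)·(6) + (2/5)·(32/5) = 169/25.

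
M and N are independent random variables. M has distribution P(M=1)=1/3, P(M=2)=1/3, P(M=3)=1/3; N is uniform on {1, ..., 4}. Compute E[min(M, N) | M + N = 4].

P(M + N = 4) = 1/4.
Summing min(M,N)·P(x,y) over outcomes with M + N = 4 gives 1/3.
E[min(M, N) | M + N = 4] = (1/3) / (1/4) = 4/3.

4/3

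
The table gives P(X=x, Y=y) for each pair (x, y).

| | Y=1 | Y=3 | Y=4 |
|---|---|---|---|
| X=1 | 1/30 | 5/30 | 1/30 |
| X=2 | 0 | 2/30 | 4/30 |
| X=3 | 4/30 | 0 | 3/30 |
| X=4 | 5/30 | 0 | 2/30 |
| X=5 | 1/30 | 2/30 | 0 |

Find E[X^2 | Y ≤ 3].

P(Y ≤ 3) = 2/3.
Summing X^2·P(X=x,Y=y) over the conditioning event gives 41/6.
E[X^2 | Y ≤ 3] = (41/6) / (2/3) = 41/4.

41/4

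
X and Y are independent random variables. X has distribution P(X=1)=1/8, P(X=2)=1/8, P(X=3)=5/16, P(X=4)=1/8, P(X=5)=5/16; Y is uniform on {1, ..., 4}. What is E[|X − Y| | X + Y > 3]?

49/29

P(X + Y > 3) = 29/32.
Summing |X−Y|·P(x,y) over outcomes with X + Y > 3 gives 49/32.
E[|X − Y| | X + Y > 3] = (49/32) / (29/32) = 49/29.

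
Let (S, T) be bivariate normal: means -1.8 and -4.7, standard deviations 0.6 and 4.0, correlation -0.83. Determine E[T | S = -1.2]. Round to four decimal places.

-8.0200

E[T | S=x] = μ_T + ρ(σ_T/σ_S)(x − μ_S) for jointly normal variables.
E[T | S=-1.2] = -4.7 + (-0.83)·(4.0/0.6)·(-1.2 − (-1.8)) = -4.7 + (-5.5333)·(0.6) = -8.0200.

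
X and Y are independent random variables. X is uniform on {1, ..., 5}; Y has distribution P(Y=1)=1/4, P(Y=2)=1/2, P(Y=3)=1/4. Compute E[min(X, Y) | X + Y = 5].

P(X + Y = 5) = 1/5.
Summing min(X,Y)·P(x,y) over outcomes with X + Y = 5 gives 7/20.
E[min(X, Y) | X + Y = 5] = (7/20) / (1/5) = 7/4.

7/4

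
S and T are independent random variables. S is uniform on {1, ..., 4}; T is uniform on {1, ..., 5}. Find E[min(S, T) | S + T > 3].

37/17

P(S + T > 3) = 17/20.
Summing min(S,T)·P(x,y) over outcomes with S + T > 3 gives 37/20.
E[min(S, T) | S + T > 3] = (37/20) / (17/20) = 37/17.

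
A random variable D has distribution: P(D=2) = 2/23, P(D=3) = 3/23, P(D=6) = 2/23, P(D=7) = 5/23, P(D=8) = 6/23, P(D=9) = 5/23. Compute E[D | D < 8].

P(D < 8) = 12/23.
Σ over the event: 2·2/23 + 3·3/23 + 6·2/23 + 7·5/23 = 60/23.
E[D | D < 8] = (60/23) / (12/23) = 5.

5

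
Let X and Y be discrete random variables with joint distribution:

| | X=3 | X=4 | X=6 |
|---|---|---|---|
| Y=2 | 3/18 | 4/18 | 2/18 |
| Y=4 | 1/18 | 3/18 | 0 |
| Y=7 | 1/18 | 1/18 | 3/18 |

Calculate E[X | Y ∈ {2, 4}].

P(Y ∈ {2, 4}) = 13/18.
Σ X·P over the event = 3·(3/18) + 3·(1/18) + 4·(4/18) + 4·(3/18) + 6·(2/18) = 26/9.
E[X | Y ∈ {2, 4}] = (26/9) / (13/18) = 4.

4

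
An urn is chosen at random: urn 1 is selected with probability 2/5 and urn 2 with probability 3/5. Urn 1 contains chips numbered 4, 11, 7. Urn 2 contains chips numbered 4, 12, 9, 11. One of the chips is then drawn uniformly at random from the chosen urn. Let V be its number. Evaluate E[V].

E[V | urn 1] = (4+11+7)/3 = 22/3.
E[V | urn 2] = (4+12+9+11)/4 = 9.
E[V] = (2/5)·(22/3) + (3/5)·(9) = 25/3.

25/3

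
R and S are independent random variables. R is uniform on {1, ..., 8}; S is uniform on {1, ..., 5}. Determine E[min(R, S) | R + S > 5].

29/10

P(R + S > 5) = 3/4.
Summing min(R,S)·P(x,y) over outcomes with R + S > 5 gives 87/40.
E[min(R, S) | R + S > 5] = (87/40) / (3/4) = 29/10.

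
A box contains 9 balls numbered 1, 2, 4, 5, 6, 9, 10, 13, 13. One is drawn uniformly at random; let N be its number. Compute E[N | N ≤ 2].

P(N ≤ 2) = 2/9.
Σ over the event: 1·1/9 + 2·1/9 = 1/3.
E[N | N ≤ 2] = (1/3) / (2/9) = 3/2.

3/2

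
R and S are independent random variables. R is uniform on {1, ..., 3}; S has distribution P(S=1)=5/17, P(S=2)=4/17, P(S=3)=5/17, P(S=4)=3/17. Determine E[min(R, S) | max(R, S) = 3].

P(max(R, S) = 3) = 8/17.
Summing min(R,S)·P(x,y) over outcomes with max(R, S) = 3 gives 43/51.
E[min(R, S) | max(R, S) = 3] = (43/51) / (8/17) = 43/24.

43/24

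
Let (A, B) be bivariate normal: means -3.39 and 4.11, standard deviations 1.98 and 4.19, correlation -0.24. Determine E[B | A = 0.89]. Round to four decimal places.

The regression of B on A has slope ρ·σ_B/σ_A and passes through (μ_A, μ_B).
E[B | A=0.89] = 4.11 + (-0.24)·(4.19/1.98)·(0.89 − (-3.39)) = 4.11 + (-0.50788)·(4.28) = 1.9363.

1.9363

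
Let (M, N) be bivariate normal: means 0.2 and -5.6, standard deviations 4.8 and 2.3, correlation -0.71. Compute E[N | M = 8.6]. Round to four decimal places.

-8.4578

For a bivariate normal, E[N | M=x] = μ_N + ρ·(σ_N/σ_M)·(x − μ_M).
E[N | M=8.6] = -5.6 + (-0.71)·(2.3/4.8)·(8.6 − (0.2)) = -5.6 + (-0.34021)·(8.4) = -8.4578.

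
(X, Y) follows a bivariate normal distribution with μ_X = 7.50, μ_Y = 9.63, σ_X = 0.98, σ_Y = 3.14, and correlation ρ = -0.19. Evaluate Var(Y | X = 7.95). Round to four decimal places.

9.5037

Var(Y | X=x) = (1 − ρ²)·σ_Y².
Var(Y | X=7.95) = (3.14)²·(1 − (-0.19)²) = 9.8596·0.9639 = 9.5037.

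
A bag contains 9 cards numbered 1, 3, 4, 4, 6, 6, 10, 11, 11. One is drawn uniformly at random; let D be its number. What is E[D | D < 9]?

4

P(D < 9) = 2/3.
Σ over the event: 1·1/9 + 3·1/9 + 4·2/9 + 6·2/9 = 8/3.
E[D | D < 9] = (8/3) / (2/3) = 4.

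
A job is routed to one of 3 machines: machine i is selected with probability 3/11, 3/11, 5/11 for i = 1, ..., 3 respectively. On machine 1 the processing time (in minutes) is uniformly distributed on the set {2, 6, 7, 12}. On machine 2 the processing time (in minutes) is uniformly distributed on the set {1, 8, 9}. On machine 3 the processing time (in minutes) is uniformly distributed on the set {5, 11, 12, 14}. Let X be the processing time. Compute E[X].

E[X | machine 1] = (2+6+7+12)/4 = 27/4.
E[X | machine 2] = (1+8+9)/3 = 6.
E[X | machine 3] = (5+11+12+14)/4 = 21/2.
By the law of total expectation,
E[X] = (3/11)·(27/4) + (3/11)·(6) + (5/11)·(21/2) = 33/4.

33/4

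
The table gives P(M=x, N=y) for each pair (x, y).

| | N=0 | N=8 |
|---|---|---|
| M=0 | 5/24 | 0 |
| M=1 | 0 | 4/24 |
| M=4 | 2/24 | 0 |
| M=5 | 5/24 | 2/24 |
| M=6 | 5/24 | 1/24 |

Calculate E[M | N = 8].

P(N = 8) = 7/24.
Σ M·P over the event = 1·(4/24) + 5·(2/24) + 6·(1/24) = 5/6.
E[M | N = 8] = (5/6) / (7/24) = 20/7.

20/7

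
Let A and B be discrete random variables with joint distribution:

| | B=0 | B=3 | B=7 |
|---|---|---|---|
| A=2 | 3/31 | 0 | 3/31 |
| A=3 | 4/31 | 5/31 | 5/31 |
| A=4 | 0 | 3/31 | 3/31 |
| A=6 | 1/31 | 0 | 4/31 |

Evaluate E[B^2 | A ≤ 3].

P(A ≤ 3) = 20/31.
Summing B^2·P(A=x,B=y) over the conditioning event gives 437/31.
E[B^2 | A ≤ 3] = (437/31) / (20/31) = 437/20.

437/20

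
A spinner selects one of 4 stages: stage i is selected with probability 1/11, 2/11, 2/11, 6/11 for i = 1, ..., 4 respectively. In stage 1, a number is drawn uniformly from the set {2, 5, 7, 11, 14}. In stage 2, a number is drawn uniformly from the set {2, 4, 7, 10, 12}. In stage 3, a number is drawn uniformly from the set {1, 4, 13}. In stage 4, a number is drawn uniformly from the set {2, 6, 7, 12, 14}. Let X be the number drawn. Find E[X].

83/11

E[X | stage 1] = (2+5+7+11+14)/5 = 39/5.
E[X | stage 2] = (2+4+7+10+12)/5 = 7.
E[X | stage 3] = (1+4+13)/3 = 6.
E[X | stage 4] = (2+6+7+12+14)/5 = 41/5.
E[X] = (1/11)·(39/5) + (2/11)·(7) + (2/11)·(6) + (6/11)·(41/5) = 83/11.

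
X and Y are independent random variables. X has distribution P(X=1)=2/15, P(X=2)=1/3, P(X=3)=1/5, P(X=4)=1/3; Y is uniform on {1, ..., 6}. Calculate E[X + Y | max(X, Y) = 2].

41/12

P(max(X, Y) = 2) = 2/15.
Summing (X+Y)·P(x,y) over outcomes with max(X, Y) = 2 gives 41/90.
E[X + Y | max(X, Y) = 2] = (41/90) / (2/15) = 41/12.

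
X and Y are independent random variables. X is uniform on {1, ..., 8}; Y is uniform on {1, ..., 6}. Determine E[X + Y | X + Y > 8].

P(X + Y > 8) = 7/16.
Summing (X+Y)·P(x,y) over outcomes with X + Y > 8 gives 14/3.
E[X + Y | X + Y > 8] = (14/3) / (7/16) = 32/3.

32/3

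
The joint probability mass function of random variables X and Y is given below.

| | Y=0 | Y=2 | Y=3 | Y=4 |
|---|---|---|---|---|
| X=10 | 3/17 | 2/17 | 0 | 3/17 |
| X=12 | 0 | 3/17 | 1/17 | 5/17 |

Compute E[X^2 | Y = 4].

255/2

P(Y = 4) = 8/17.
Σ X^2·P over the event = 100·(3/17) + 144·(5/17) = 60.
E[X^2 | Y = 4] = (60) / (8/17) = 255/2.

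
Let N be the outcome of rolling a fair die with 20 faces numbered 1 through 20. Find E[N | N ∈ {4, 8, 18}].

10

P(N ∈ {4, 8, 18}) = 3/20.
Σ over the event: 4·1/20 + 8·1/20 + 18·1/20 = 3/2.
E[N | N ∈ {4, 8, 18}] = (3/2) / (3/20) = 10.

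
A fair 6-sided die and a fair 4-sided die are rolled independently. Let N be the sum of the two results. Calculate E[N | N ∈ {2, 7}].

P(N ∈ {2, 7}) = 5/24.
Σ over the event: 2·1/24 + 7·1/6 = 5/4.
E[N | N ∈ {2, 7}] = (5/4) / (5/24) = 6.

6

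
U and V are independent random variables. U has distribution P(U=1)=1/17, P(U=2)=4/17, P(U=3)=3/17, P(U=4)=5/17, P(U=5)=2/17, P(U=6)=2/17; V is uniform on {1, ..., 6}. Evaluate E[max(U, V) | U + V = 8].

P(U + V = 8) = 8/51.
Summing max(U,V)·P(x,y) over outcomes with U + V = 8 gives 27/34.
E[max(U, V) | U + V = 8] = (27/34) / (8/51) = 81/16.

81/16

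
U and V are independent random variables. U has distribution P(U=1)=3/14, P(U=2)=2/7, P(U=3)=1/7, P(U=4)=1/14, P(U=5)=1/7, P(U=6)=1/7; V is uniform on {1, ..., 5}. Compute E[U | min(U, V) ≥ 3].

32/7

P(min(U, V) ≥ 3) = 3/10.
Summing U·P(x,y) over outcomes with min(U, V) ≥ 3 gives 48/35.
E[U | min(U, V) ≥ 3] = (48/35) / (3/10) = 32/7.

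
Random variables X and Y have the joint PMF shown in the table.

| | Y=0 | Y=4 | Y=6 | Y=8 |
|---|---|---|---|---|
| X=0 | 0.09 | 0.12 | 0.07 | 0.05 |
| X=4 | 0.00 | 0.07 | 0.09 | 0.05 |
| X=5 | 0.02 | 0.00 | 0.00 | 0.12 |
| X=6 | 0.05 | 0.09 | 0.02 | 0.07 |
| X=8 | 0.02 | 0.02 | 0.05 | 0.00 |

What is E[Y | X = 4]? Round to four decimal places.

5.8095

P(X = 4) = 0.21.
Σ Y·P over the event = 4·(0.07) + 6·(0.09) + 8·(0.05) = 1.22.
E[Y | X = 4] = (1.22) / (0.21) = 5.8095.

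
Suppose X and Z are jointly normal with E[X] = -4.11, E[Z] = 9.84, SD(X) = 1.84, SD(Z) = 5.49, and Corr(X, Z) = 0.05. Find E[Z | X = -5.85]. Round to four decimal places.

9.5804

For a bivariate normal, E[Z | X=x] = μ_Z + ρ·(σ_Z/σ_X)·(x − μ_X).
E[Z | X=-5.85] = 9.84 + (0.05)·(5.49/1.84)·(-5.85 − (-4.11)) = 9.84 + (0.14918)·(-1.74) = 9.5804.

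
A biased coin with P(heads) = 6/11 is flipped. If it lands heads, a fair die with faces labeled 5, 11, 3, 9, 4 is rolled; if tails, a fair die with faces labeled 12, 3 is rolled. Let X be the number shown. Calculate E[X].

E[X | heads] = (5+11+3+9+4)/5 = 32/5.
E[X | tails] = (12+3)/2 = 15/2.
E[X] = (6/11)·(32/5) + (5/11)·(15/2) = 69/10.

69/10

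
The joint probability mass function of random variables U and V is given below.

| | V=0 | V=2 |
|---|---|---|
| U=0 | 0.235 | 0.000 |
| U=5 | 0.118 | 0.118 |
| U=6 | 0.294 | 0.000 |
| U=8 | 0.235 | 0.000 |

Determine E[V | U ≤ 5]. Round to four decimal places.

P(U ≤ 5) = 0.471.
Σ V·P over the event = 0·(0.235) + 0·(0.118) + 2·(0.118) = 0.236.
E[V | U ≤ 5] = (0.236) / (0.471) = 0.5011.

0.5011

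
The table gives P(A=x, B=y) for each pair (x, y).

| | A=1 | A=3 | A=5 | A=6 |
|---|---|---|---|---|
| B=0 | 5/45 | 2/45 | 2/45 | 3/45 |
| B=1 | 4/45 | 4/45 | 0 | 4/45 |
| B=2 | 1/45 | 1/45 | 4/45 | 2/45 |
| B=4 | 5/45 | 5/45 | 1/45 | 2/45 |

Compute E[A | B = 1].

P(B = 1) = 4/15.
Σ A·P over the event = 1·(4/45) + 3·(4/45) + 6·(4/45) = 8/9.
E[A | B = 1] = (8/9) / (4/15) = 10/3.

10/3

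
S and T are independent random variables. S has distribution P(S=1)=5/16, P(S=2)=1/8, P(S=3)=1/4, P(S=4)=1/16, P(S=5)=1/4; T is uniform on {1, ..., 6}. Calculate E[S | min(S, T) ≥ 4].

P(min(S, T) ≥ 4) = 5/32.
Summing S·P(x,y) over outcomes with min(S, T) ≥ 4 gives 3/4.
E[S | min(S, T) ≥ 4] = (3/4) / (5/32) = 24/5.

24/5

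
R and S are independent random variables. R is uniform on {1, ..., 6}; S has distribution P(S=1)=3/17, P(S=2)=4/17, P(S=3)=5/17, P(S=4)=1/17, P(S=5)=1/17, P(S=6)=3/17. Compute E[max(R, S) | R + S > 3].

105/23

P(R + S > 3) = 46/51.
Summing max(R,S)·P(x,y) over outcomes with R + S > 3 gives 70/17.
E[max(R, S) | R + S > 3] = (70/17) / (46/51) = 105/23.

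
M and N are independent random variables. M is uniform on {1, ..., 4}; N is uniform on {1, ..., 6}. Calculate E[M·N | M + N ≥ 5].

65/6

P(M + N ≥ 5) = 3/4.
Summing MN·P(x,y) over outcomes with M + N ≥ 5 gives 65/8.
E[M·N | M + N ≥ 5] = (65/8) / (3/4) = 65/6.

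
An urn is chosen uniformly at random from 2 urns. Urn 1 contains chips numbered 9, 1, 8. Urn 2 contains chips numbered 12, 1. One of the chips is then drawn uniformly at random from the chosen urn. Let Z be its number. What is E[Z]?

E[Z | urn 1] = (9+1+8)/3 = 6.
E[Z | urn 2] = (12+1)/2 = 13/2.
E[Z] = (1/2)·(6) + (1/2)·(13/2) = 25/4.

25/4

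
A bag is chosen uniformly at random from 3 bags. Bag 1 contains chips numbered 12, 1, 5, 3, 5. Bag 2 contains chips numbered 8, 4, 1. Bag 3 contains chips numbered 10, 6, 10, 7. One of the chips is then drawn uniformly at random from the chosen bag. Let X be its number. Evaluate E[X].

E[X | bag 1] = (12+1+5+3+5)/5 = 26/5.
E[X | bag 2] = (8+4+1)/3 = 13/3.
E[X | bag 3] = (10+6+10+7)/4 = 33/4.
E[X] = (1/3)·(26/5) + (1/3)·(13/3) + (1/3)·(33/4) = 1067/180.

1067/180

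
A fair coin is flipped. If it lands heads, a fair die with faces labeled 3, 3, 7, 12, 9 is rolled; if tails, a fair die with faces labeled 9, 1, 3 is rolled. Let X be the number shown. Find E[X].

167/30

E[X | heads] = (3+3+7+12+9)/5 = 34/5.
E[X | tails] = (9+1+3)/3 = 13/3.
E[X] = (1/2)·(34/5) + (1/2)·(13/3) = 167/30.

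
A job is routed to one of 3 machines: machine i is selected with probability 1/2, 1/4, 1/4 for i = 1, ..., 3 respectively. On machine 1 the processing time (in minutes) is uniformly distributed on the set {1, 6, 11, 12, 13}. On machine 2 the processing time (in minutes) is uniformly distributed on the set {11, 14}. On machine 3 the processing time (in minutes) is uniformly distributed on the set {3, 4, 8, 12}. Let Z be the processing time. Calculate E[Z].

E[Z | machine 1] = (1+6+11+12+13)/5 = 43/5.
E[Z | machine 2] = (11+14)/2 = 25/2.
E[Z | machine 3] = (3+4+8+12)/4 = 27/4.
E[Z] = (1/2)·(43/5) + (1/4)·(25/2) + (1/4)·(27/4) = 729/80.

729/80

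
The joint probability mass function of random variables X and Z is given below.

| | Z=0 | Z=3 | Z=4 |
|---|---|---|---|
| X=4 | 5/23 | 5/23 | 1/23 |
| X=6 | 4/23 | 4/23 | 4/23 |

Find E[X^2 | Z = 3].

P(Z = 3) = 9/23.
Σ X^2·P over the event = 16·(5/23) + 36·(4/23) = 224/23.
E[X^2 | Z = 3] = (224/23) / (9/23) = 224/9.

224/9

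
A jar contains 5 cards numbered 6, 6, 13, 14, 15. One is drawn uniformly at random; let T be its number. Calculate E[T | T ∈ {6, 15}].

P(T ∈ {6, 15}) = 3/5.
Σ over the event: 6·2/5 + 15·1/5 = 27/5.
E[T | T ∈ {6, 15}] = (27/5) / (3/5) = 9.

9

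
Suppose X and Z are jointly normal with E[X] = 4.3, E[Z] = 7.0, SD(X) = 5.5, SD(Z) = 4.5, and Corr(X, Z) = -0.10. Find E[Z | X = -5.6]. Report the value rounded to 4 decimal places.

7.8100

For a bivariate normal, E[Z | X=x] = μ_Z + ρ·(σ_Z/σ_X)·(x − μ_X).
E[Z | X=-5.6] = 7.0 + (-0.10)·(4.5/5.5)·(-5.6 − (4.3)) = 7.0 + (-0.081818)·(-9.9) = 7.8100.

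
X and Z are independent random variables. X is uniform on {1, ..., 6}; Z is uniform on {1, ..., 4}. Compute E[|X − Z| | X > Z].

P(X > Z) = 7/12.
Summing |X−Z|·P(x,y) over outcomes with X > Z gives 17/12.
E[|X − Z| | X > Z] = (17/12) / (7/12) = 17/7.

17/7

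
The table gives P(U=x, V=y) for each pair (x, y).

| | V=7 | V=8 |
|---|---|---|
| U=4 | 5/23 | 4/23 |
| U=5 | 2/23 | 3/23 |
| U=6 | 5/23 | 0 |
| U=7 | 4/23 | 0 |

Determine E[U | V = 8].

31/7

P(V = 8) = 7/23.
Summing U·P(U=x,V=y) over the conditioning event gives 31/23.
E[U | V = 8] = (31/23) / (7/23) = 31/7.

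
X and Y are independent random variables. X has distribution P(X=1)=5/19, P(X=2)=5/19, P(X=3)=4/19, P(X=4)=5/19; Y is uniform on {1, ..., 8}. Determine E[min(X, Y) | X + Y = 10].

P(X + Y = 10) = 7/76.
Summing min(X,Y)·P(x,y) over outcomes with X + Y = 10 gives 21/76.
E[min(X, Y) | X + Y = 10] = (21/76) / (7/76) = 3.

3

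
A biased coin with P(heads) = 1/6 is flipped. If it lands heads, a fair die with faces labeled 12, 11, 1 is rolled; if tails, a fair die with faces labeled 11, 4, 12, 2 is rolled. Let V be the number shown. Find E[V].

59/8

E[V | heads] = (12+11+1)/3 = 8.
E[V | tails] = (11+4+12+2)/4 = 29/4.
E[V] = (1/6)·(8) + (5/6)·(29/4) = 59/8.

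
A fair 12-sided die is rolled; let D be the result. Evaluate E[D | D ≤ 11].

6

Given D ≤ 11, D is equally likely to be any of {1, 2, 3, 4, 5, 6, 7, 8, 9, 10, 11}.
E[D | D ≤ 11] = (1 + 2 + 3 + 4 + 5 + 6 + 7 + 8 + 9 + 10 + 11) / 11 = 6.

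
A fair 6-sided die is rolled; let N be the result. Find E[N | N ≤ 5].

Given N ≤ 5, N is equally likely to be any of {1, 2, 3, 4, 5}.
E[N | N ≤ 5] = (1 + 2 + 3 + 4 + 5) / 5 = 3.

3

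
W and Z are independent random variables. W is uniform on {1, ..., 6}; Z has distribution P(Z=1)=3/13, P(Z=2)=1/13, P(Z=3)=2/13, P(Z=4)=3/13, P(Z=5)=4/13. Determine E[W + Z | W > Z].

P(W > Z) = 35/78.
Summing (W+Z)·P(x,y) over outcomes with W > Z gives 125/39.
E[W + Z | W > Z] = (125/39) / (35/78) = 50/7.

50/7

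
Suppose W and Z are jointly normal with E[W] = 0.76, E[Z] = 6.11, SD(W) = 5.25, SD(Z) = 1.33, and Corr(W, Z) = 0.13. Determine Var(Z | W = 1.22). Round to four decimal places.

The conditional variance in a bivariate normal is σ_Z²(1 − ρ²), independent of x.
Var(Z | W=1.22) = (1.33)²·(1 − (0.13)²) = 1.7689·0.9831 = 1.7390.

1.7390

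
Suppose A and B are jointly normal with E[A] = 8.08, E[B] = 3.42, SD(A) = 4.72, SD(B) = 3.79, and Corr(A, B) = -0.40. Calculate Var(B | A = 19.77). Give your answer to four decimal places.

The conditional variance in a bivariate normal is σ_B²(1 − ρ²), independent of x.
Var(B | A=19.77) = (3.79)²·(1 − (-0.40)²) = 14.3641·0.84 = 12.0658.

12.0658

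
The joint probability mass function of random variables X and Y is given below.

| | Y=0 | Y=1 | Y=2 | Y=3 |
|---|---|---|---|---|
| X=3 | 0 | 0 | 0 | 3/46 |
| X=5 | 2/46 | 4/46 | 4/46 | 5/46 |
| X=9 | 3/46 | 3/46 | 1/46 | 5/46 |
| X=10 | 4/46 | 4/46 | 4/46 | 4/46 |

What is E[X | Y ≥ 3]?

7

P(Y ≥ 3) = 17/46.
Σ X·P over the event = 3·(3/46) + 5·(5/46) + 9·(5/46) + 10·(4/46) = 119/46.
E[X | Y ≥ 3] = (119/46) / (17/46) = 7.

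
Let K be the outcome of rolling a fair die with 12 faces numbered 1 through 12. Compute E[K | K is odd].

6

Given K is odd, K is equally likely to be any of {1, 3, 5, 7, 9, 11}.
E[K | K is odd] = (1 + 3 + 5 + 7 + 9 + 11) / 6 = 6.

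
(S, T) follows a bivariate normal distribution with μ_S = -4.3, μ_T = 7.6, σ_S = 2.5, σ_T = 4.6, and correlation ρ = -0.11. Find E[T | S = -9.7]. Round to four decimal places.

For a bivariate normal, E[T | S=x] = μ_T + ρ·(σ_T/σ_S)·(x − μ_S).
E[T | S=-9.7] = 7.6 + (-0.11)·(4.6/2.5)·(-9.7 − (-4.3)) = 7.6 + (-0.2024)·(-5.4) = 8.6930.

8.6930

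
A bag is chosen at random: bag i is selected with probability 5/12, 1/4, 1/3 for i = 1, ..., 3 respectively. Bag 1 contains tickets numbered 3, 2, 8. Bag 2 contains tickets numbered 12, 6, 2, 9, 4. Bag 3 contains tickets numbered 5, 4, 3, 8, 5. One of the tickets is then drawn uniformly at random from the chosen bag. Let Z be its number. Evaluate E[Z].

461/90

E[Z | bag 1] = (3+2+8)/3 = 13/3.
E[Z | bag 2] = (12+6+2+9+4)/5 = 33/5.
E[Z | bag 3] = (5+4+3+8+5)/5 = 5.
E[Z] = (5/12)·(13/3) + (1/4)·(33/5) + (1/3)·(5) = 461/90.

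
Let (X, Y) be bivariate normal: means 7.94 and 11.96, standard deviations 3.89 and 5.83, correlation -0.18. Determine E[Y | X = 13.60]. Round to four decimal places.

E[Y | X=x] = μ_Y + ρ(σ_Y/σ_X)(x − μ_X) for jointly normal variables.
E[Y | X=13.60] = 11.96 + (-0.18)·(5.83/3.89)·(13.60 − (7.94)) = 11.96 + (-0.26977)·(5.66) = 10.4331.

10.4331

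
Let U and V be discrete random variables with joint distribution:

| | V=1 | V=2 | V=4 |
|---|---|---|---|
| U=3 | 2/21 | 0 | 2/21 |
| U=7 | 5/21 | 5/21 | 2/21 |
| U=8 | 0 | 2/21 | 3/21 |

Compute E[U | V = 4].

P(V = 4) = 1/3.
Summing U·P(U=x,V=y) over the conditioning event gives 44/21.
E[U | V = 4] = (44/21) / (1/3) = 44/7.

44/7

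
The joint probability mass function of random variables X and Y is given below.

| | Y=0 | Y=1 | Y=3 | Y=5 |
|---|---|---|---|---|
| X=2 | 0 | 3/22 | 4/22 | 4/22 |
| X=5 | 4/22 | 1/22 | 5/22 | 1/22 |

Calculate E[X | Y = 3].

P(Y = 3) = 9/22.
Σ X·P over the event = 2·(4/22) + 5·(5/22) = 3/2.
E[X | Y = 3] = (3/2) / (9/22) = 11/3.

11/3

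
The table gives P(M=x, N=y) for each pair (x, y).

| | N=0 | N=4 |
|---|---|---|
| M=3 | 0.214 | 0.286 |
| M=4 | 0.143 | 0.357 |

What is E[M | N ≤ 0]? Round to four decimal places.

P(N ≤ 0) = 0.357.
Summing M·P(M=x,N=y) over the conditioning event gives 1.214.
E[M | N ≤ 0] = (1.214) / (0.357) = 3.4006.

3.4006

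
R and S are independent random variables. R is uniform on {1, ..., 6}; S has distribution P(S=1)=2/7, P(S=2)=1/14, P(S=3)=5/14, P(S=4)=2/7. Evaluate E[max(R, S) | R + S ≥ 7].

P(R + S ≥ 7) = 37/84.
Summing max(R,S)·P(x,y) over outcomes with R + S ≥ 7 gives 31/14.
E[max(R, S) | R + S ≥ 7] = (31/14) / (37/84) = 186/37.

186/37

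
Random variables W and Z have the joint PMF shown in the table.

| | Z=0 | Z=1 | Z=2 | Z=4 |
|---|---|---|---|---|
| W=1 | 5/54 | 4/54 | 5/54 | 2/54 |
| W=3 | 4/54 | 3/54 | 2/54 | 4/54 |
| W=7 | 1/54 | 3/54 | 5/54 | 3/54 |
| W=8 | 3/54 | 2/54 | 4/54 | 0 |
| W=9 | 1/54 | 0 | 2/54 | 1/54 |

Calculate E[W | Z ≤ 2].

203/44

P(Z ≤ 2) = 22/27.
Summing W·P(W=x,Z=y) over the conditioning event gives 203/54.
E[W | Z ≤ 2] = (203/54) / (22/27) = 203/44.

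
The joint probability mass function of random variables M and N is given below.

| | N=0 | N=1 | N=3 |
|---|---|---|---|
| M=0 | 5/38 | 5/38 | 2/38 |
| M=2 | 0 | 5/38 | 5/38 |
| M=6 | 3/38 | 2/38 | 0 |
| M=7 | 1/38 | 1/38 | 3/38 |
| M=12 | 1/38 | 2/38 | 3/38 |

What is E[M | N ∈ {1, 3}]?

P(N ∈ {1, 3}) = 14/19.
Summing M·P(M=x,N=y) over the conditioning event gives 60/19.
E[M | N ∈ {1, 3}] = (60/19) / (14/19) = 30/7.

30/7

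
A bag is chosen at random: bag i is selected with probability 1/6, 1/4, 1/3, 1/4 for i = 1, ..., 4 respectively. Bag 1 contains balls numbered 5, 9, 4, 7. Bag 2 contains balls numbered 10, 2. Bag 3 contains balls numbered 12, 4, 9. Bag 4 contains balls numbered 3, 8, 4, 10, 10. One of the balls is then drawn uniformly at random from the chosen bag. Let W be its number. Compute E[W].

509/72

E[W | bag 1] = (5+9+4+7)/4 = 25/4.
E[W | bag 2] = (10+2)/2 = 6.
E[W | bag 3] = (12+4+9)/3 = 25/3.
E[W | bag 4] = (3+8+4+10+10)/5 = 7.
E[W] = (1/6)·(25/4) + (1/4)·(6) + (1/3)·(25/3) + (1/4)·(7) = 509/72.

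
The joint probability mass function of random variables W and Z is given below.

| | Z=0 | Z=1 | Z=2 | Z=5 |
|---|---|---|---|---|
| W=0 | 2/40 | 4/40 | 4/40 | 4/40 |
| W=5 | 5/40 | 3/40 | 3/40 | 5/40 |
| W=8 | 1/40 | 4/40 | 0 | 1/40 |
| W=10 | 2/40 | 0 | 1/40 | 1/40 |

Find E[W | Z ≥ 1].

P(Z ≥ 1) = 3/4.
Summing W·P(W=x,Z=y) over the conditioning event gives 23/8.
E[W | Z ≥ 1] = (23/8) / (3/4) = 23/6.

23/6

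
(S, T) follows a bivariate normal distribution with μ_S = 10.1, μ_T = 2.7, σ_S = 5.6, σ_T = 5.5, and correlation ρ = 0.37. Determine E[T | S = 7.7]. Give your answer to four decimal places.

E[T | S=x] = μ_T + ρ(σ_T/σ_S)(x − μ_S) for jointly normal variables.
E[T | S=7.7] = 2.7 + (0.37)·(5.5/5.6)·(7.7 − (10.1)) = 2.7 + (0.36339)·(-2.4) = 1.8279.

1.8279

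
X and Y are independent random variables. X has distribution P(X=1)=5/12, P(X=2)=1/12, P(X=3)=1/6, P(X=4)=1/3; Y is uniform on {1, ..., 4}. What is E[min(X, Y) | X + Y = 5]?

P(X + Y = 5) = 1/4.
Summing min(X,Y)·P(x,y) over outcomes with X + Y = 5 gives 5/16.
E[min(X, Y) | X + Y = 5] = (5/16) / (1/4) = 5/4.

5/4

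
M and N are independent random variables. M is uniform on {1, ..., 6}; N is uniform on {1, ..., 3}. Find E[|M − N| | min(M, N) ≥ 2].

Outcomes with min(M, N) ≥ 2: (2,2), (2,3), (3,2), (3,3), (4,2), (4,3), (5,2), (5,3), (6,2), (6,3), each with probability 1/18.
E[|M − N| | min(M, N) ≥ 2] = (0 + 1 + 1 + 0 + 2 + 1 + 3 + 2 + 4 + 3) / 10 = 17/10.

17/10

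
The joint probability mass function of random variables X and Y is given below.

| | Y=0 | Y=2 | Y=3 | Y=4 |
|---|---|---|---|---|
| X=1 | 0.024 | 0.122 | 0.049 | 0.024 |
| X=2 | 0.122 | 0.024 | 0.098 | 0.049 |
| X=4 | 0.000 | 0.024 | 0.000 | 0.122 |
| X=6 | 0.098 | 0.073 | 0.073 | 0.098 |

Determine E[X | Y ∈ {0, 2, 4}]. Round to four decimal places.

3.5359

P(Y ∈ {0, 2, 4}) = 0.780.
Summing X·P(X=x,Y=y) over the conditioning event gives 2.758.
E[X | Y ∈ {0, 2, 4}] = (2.758) / (0.780) = 3.5359.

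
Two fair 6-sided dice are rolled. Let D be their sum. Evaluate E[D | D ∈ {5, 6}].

P(D ∈ {5, 6}) = 1/4.
Σ over the event: 5·1/9 + 6·5/36 = 25/18.
E[D | D ∈ {5, 6}] = (25/18) / (1/4) = 50/9.

50/9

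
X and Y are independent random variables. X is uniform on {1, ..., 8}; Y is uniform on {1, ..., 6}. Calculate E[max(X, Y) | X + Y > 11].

22/3

P(X + Y > 11) = 1/8.
Summing max(X,Y)·P(x,y) over outcomes with X + Y > 11 gives 11/12.
E[max(X, Y) | X + Y > 11] = (11/12) / (1/8) = 22/3.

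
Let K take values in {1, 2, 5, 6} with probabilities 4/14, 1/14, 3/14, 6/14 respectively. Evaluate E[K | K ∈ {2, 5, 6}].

53/10

P(K ∈ {2, 5, 6}) = 5/7.
Σ over the event: 2·1/14 + 5·3/14 + 6·3/7 = 53/14.
E[K | K ∈ {2, 5, 6}] = (53/14) / (5/7) = 53/10.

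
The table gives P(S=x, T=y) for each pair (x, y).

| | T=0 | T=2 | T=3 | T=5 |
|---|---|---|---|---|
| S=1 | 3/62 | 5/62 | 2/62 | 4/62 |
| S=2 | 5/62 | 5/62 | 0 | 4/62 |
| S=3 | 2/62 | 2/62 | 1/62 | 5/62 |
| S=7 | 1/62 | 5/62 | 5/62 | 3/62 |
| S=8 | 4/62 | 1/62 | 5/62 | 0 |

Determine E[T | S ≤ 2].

33/14

P(S ≤ 2) = 14/31.
Σ T·P over the event = 0·(3/62) + 2·(5/62) + 3·(2/62) + 5·(4/62) + 0·(5/62) + 2·(5/62) + 5·(4/62) = 33/31.
E[T | S ≤ 2] = (33/31) / (14/31) = 33/14.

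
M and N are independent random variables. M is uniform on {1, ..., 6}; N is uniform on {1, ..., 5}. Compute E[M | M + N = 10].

11/2

P(M + N = 10) = 1/15.
Summing M·P(x,y) over outcomes with M + N = 10 gives 11/30.
E[M | M + N = 10] = (11/30) / (1/15) = 11/2.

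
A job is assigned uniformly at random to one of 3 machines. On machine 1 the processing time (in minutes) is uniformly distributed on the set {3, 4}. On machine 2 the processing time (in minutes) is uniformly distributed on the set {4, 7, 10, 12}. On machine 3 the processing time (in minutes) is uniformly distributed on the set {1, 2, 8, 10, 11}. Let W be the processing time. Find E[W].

E[W | machine 1] = (3+4)/2 = 7/2.
E[W | machine 2] = (4+7+10+12)/4 = 33/4.
E[W | machine 3] = (1+2+8+10+11)/5 = 32/5.
By the law of total expectation,
E[W] = (1/3)·(7/2) + (1/3)·(33/4) + (1/3)·(32/5) = 121/20.

121/20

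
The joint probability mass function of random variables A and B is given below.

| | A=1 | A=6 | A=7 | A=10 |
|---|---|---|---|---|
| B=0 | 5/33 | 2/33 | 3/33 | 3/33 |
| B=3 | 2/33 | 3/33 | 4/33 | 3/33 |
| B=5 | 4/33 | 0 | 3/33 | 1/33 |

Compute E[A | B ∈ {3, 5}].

113/20

P(B ∈ {3, 5}) = 20/33.
Σ A·P over the event = 1·(2/33) + 1·(4/33) + 6·(3/33) + 7·(4/33) + 7·(3/33) + 10·(3/33) + 10·(1/33) = 113/33.
E[A | B ∈ {3, 5}] = (113/33) / (20/33) = 113/20.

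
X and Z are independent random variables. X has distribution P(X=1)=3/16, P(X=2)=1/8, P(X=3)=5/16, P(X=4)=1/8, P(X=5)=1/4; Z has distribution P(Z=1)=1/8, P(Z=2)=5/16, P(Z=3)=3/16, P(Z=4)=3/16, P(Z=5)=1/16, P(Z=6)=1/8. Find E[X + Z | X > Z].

P(X > Z) = 111/256.
Summing (X+Z)·P(x,y) over outcomes with X > Z gives 691/256.
E[X + Z | X > Z] = (691/256) / (111/256) = 691/111.

691/111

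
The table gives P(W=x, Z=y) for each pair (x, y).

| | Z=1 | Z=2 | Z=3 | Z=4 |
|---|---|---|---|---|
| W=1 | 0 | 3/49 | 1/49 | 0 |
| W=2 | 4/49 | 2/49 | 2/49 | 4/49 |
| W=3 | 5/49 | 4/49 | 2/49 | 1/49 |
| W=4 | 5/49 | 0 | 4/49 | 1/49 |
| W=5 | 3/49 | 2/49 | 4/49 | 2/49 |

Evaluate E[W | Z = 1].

58/17

P(Z = 1) = 17/49.
Σ W·P over the event = 2·(4/49) + 3·(5/49) + 4·(5/49) + 5·(3/49) = 58/49.
E[W | Z = 1] = (58/49) / (17/49) = 58/17.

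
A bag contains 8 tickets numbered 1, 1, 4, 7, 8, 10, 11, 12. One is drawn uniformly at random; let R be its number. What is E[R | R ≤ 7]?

13/4

P(R ≤ 7) = 1/2.
Σ over the event: 1·1/4 + 4·1/8 + 7·1/8 = 13/8.
E[R | R ≤ 7] = (13/8) / (1/2) = 13/4.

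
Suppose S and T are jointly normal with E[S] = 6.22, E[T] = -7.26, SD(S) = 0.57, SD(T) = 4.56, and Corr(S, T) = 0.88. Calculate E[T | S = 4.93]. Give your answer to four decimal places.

-16.3416

For a bivariate normal, E[T | S=x] = μ_T + ρ·(σ_T/σ_S)·(x − μ_S).
E[T | S=4.93] = -7.26 + (0.88)·(4.56/0.57)·(4.93 − (6.22)) = -7.26 + (7.04)·(-1.29) = -16.3416.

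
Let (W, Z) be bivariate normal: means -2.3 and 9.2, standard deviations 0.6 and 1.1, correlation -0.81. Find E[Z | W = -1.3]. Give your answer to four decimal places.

For a bivariate normal, E[Z | W=x] = μ_Z + ρ·(σ_Z/σ_W)·(x − μ_W).
E[Z | W=-1.3] = 9.2 + (-0.81)·(1.1/0.6)·(-1.3 − (-2.3)) = 9.2 + (-1.485)·(1) = 7.7150.

7.7150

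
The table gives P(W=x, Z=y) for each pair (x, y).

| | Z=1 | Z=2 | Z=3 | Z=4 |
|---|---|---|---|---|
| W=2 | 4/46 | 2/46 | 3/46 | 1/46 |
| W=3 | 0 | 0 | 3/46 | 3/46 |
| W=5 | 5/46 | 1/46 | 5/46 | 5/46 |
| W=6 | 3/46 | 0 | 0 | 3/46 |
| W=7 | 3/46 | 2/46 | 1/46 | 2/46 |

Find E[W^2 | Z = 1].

P(Z = 1) = 15/46.
Summing W^2·P(W=x,Z=y) over the conditioning event gives 198/23.
E[W^2 | Z = 1] = (198/23) / (15/46) = 132/5.

132/5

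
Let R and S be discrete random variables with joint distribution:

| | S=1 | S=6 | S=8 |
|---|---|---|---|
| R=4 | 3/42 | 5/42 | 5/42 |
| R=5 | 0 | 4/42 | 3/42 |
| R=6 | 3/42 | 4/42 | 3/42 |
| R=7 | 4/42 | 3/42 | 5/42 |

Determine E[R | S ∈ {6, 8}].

P(S ∈ {6, 8}) = 16/21.
Σ R·P over the event = 4·(5/42) + 4·(5/42) + 5·(4/42) + 5·(3/42) + 6·(4/42) + 6·(3/42) + 7·(3/42) + 7·(5/42) = 173/42.
E[R | S ∈ {6, 8}] = (173/42) / (16/21) = 173/32.

173/32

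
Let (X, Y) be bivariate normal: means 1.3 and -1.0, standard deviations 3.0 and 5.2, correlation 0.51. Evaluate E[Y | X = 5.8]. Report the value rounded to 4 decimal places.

For a bivariate normal, E[Y | X=x] = μ_Y + ρ·(σ_Y/σ_X)·(x − μ_X).
E[Y | X=5.8] = -1.0 + (0.51)·(5.2/3.0)·(5.8 − (1.3)) = -1.0 + (0.884)·(4.5) = 2.9780.

2.9780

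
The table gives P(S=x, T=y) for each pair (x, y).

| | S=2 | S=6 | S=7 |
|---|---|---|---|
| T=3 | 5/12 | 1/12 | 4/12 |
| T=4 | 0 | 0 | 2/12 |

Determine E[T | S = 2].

3

P(S = 2) = 5/12.
Summing T·P(S=x,T=y) over the conditioning event gives 5/4.
E[T | S = 2] = (5/4) / (5/12) = 3.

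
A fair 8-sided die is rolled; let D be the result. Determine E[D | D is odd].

Given D is odd, D is equally likely to be any of {1, 3, 5, 7}.
E[D | D is odd] = (1 + 3 + 5 + 7) / 4 = 4.

4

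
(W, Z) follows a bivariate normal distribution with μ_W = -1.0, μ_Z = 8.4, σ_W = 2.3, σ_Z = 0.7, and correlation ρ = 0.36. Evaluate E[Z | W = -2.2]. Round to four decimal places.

8.2685

The regression of Z on W has slope ρ·σ_Z/σ_W and passes through (μ_W, μ_Z).
E[Z | W=-2.2] = 8.4 + (0.36)·(0.7/2.3)·(-2.2 − (-1.0)) = 8.4 + (0.10957)·(-1.2) = 8.2685.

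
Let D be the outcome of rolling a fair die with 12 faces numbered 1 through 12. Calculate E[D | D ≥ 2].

7

Given D ≥ 2, D is equally likely to be any of {2, 3, 4, 5, 6, 7, 8, 9, 10, 11, 12}.
E[D | D ≥ 2] = (2 + 3 + 4 + 5 + 6 + 7 + 8 + 9 + 10 + 11 + 12) / 11 = 7.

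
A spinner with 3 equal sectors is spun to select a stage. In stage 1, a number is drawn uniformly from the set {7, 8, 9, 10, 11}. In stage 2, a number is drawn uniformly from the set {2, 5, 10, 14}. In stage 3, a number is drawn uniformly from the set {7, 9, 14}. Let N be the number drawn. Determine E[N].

E[N | stage 1] = (7+8+9+10+11)/5 = 9.
E[N | stage 2] = (2+5+10+14)/4 = 31/4.
E[N | stage 3] = (7+9+14)/3 = 10.
By the law of total expectation,
E[N] = (1/3)·(9) + (1/3)·(31/4) + (1/3)·(10) = 107/12.

107/12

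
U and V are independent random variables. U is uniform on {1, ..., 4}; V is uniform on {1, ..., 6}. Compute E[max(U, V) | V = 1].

5/2

Outcomes with V = 1: (1,1), (2,1), (3,1), (4,1), each with probability 1/24.
E[max(U, V) | V = 1] = (1 + 2 + 3 + 4) / 4 = 5/2.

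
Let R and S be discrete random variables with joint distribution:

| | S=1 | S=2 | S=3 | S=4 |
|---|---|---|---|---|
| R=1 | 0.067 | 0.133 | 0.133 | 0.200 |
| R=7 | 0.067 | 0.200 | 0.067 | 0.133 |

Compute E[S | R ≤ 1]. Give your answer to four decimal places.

2.8743

P(R ≤ 1) = 0.533.
Σ S·P over the event = 1·(0.067) + 2·(0.133) + 3·(0.133) + 4·(0.200) = 1.532.
E[S | R ≤ 1] = (1.532) / (0.533) = 2.8743.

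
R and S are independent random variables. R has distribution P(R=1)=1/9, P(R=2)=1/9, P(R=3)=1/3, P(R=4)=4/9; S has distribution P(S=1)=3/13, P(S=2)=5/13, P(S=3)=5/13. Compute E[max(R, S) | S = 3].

31/9

P(S = 3) = 5/13.
Summing max(R,S)·P(x,y) over outcomes with S = 3 gives 155/117.
E[max(R, S) | S = 3] = (155/117) / (5/13) = 31/9.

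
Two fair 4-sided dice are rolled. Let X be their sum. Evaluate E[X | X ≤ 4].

10/3

P(X ≤ 4) = 3/8.
Σ over the event: 2·1/16 + 3·1/8 + 4·3/16 = 5/4.
E[X | X ≤ 4] = (5/4) / (3/8) = 10/3.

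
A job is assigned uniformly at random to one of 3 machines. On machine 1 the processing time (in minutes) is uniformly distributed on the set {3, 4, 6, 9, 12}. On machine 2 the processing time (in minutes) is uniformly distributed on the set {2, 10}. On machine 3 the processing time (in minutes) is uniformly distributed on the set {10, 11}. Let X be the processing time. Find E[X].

233/30

E[X | machine 1] = (3+4+6+9+12)/5 = 34/5.
E[X | machine 2] = (2+10)/2 = 6.
E[X | machine 3] = (10+11)/2 = 21/2.
E[X] = (1/3)·(34/5) + (1/3)·(6) + (1/3)·(21/2) = 233/30.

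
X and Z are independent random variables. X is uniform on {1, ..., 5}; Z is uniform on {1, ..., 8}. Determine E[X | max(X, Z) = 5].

P(max(X, Z) = 5) = 9/40.
Summing X·P(x,y) over outcomes with max(X, Z) = 5 gives 7/8.
E[X | max(X, Z) = 5] = (7/8) / (9/40) = 35/9.

35/9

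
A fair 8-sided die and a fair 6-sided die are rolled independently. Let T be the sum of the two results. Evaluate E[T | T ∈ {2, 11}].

46/5

P(T ∈ {2, 11}) = 5/48.
Σ over the event: 2·1/48 + 11·1/12 = 23/24.
E[T | T ∈ {2, 11}] = (23/24) / (5/48) = 46/5.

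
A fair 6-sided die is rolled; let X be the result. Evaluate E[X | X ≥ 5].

Given X ≥ 5, X is equally likely to be any of {5, 6}.
E[X | X ≥ 5] = (5 + 6) / 2 = 11/2.

11/2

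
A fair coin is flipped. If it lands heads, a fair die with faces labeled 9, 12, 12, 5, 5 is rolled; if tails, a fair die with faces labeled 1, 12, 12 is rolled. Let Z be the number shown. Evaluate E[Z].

E[Z | heads] = (9+12+12+5+5)/5 = 43/5.
E[Z | tails] = (1+12+12)/3 = 25/3.
By the law of total expectation,
E[Z] = (1/2)·(43/5) + (1/2)·(25/3) = 127/15.

127/15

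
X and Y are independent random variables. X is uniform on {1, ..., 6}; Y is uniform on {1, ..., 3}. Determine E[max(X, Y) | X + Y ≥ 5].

P(X + Y ≥ 5) = 2/3.
Summing max(X,Y)·P(x,y) over outcomes with X + Y ≥ 5 gives 3.
E[max(X, Y) | X + Y ≥ 5] = (3) / (2/3) = 9/2.

9/2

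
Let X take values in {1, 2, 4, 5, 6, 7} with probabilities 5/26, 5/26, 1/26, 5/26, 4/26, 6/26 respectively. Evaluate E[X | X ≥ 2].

P(X ≥ 2) = 21/26.
Σ over the event: 2·5/26 + 4·1/26 + 5·5/26 + 6·2/13 + 7·3/13 = 105/26.
E[X | X ≥ 2] = (105/26) / (21/26) = 5.

5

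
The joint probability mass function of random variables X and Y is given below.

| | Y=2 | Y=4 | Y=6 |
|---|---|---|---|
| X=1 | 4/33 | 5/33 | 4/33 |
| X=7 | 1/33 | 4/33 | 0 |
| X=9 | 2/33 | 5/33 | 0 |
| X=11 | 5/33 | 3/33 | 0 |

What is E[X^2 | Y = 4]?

P(Y = 4) = 17/33.
Σ X^2·P over the event = 1·(5/33) + 49·(4/33) + 81·(5/33) + 121·(3/33) = 323/11.
E[X^2 | Y = 4] = (323/11) / (17/33) = 57.

57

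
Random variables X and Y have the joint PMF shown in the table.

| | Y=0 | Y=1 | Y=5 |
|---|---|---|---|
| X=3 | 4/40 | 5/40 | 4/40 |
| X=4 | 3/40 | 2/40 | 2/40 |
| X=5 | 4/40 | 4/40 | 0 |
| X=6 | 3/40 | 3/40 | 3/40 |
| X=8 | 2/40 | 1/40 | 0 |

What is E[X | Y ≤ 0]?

39/8

P(Y ≤ 0) = 2/5.
Σ X·P over the event = 3·(4/40) + 4·(3/40) + 5·(4/40) + 6·(3/40) + 8·(2/40) = 39/20.
E[X | Y ≤ 0] = (39/20) / (2/5) = 39/8.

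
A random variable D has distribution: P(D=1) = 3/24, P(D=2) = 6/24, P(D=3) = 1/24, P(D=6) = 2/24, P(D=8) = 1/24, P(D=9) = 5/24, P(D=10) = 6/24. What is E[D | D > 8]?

105/11

P(D > 8) = 11/24.
Σ over the event: 9·5/24 + 10·1/4 = 35/8.
E[D | D > 8] = (35/8) / (11/24) = 105/11.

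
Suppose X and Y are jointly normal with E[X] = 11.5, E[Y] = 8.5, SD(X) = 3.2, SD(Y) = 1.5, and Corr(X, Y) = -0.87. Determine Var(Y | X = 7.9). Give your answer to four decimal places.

0.5470

For a bivariate normal, Var(Y | X=x) = σ_Y²(1 − ρ²).
Var(Y | X=7.9) = (1.5)²·(1 − (-0.87)²) = 2.25·0.2431 = 0.5470.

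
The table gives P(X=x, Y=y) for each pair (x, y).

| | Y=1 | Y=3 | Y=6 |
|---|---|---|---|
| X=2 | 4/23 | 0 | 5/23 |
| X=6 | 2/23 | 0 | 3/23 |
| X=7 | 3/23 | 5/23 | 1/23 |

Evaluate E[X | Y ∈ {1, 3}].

P(Y ∈ {1, 3}) = 14/23.
Σ X·P over the event = 2·(4/23) + 6·(2/23) + 7·(3/23) + 7·(5/23) = 76/23.
E[X | Y ∈ {1, 3}] = (76/23) / (14/23) = 38/7.

38/7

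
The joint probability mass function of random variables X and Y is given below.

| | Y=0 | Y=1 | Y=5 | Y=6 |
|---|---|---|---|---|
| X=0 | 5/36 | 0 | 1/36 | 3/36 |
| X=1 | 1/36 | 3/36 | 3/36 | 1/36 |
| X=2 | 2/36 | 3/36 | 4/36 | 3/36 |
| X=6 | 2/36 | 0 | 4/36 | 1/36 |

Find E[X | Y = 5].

P(Y = 5) = 1/3.
Summing X·P(X=x,Y=y) over the conditioning event gives 35/36.
E[X | Y = 5] = (35/36) / (1/3) = 35/12.

35/12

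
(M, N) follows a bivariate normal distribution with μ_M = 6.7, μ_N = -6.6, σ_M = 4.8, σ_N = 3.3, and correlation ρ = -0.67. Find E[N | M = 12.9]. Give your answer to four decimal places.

-9.4559

E[N | M=x] = μ_N + ρ(σ_N/σ_M)(x − μ_M) for jointly normal variables.
E[N | M=12.9] = -6.6 + (-0.67)·(3.3/4.8)·(12.9 − (6.7)) = -6.6 + (-0.46063)·(6.2) = -9.4559.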